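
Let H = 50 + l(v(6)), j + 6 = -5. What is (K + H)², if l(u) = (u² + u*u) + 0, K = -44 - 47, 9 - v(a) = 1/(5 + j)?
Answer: 5230369/324 ≈ 16143.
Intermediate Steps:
j = -11 (j = -6 - 5 = -11)
v(a) = 55/6 (v(a) = 9 - 1/(5 - 11) = 9 - 1/(-6) = 9 - 1*(-⅙) = 9 + ⅙ = 55/6)
K = -91
l(u) = 2*u² (l(u) = (u² + u²) + 0 = 2*u² + 0 = 2*u²)
H = 3925/18 (H = 50 + 2*(55/6)² = 50 + 2*(3025/36) = 50 + 3025/18 = 3925/18 ≈ 218.06)
(K + H)² = (-91 + 3925/18)² = (2287/18)² = 5230369/324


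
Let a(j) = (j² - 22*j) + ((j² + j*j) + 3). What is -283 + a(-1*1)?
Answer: -255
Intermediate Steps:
a(j) = 3 - 22*j + 3*j² (a(j) = (j² - 22*j) + ((j² + j²) + 3) = (j² - 22*j) + (2*j² + 3) = (j² - 22*j) + (3 + 2*j²) = 3 - 22*j + 3*j²)
-283 + a(-1*1) = -283 + (3 - (-22) + 3*(-1*1)²) = -283 + (3 - 22*(-1) + 3*(-1)²) = -283 + (3 + 22 + 3*1) = -283 + (3 + 22 + 3) = -283 + 28 = -255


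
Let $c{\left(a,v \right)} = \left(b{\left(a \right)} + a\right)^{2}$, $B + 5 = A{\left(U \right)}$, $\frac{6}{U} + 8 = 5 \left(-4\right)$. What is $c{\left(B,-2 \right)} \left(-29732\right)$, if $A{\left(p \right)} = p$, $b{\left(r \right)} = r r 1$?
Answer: $- \frac{137884000817}{9604} \approx -1.4357 \cdot 10^{7}$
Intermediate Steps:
$b{\left(r \right)} = r^{2}$ ($b{\left(r \right)} = r^{2} \cdot 1 = r^{2}$)
$U = - \frac{3}{14}$ ($U = \frac{6}{-8 + 5 \left(-4\right)} = \frac{6}{-8 - 20} = \frac{6}{-28} = 6 \left(- \frac{1}{28}\right) = - \frac{3}{14} \approx -0.21429$)
$B = - \frac{73}{14}$ ($B = -5 - \frac{3}{14} = - \frac{73}{14} \approx -5.2143$)
$c{\left(a,v \right)} = \left(a + a^{2}\right)^{2}$ ($c{\left(a,v \right)} = \left(a^{2} + a\right)^{2} = \left(a + a^{2}\right)^{2}$)
$c{\left(B,-2 \right)} \left(-29732\right) = \left(- \frac{73}{14}\right)^{2} \left(1 - \frac{73}{14}\right)^{2} \left(-29732\right) = \frac{5329 \left(- \frac{59}{14}\right)^{2}}{196} \left(-29732\right) = \frac{5329}{196} \cdot \frac{3481}{196} \left(-29732\right) = \frac{18550249}{38416} \left(-29732\right) = - \frac{137884000817}{9604}$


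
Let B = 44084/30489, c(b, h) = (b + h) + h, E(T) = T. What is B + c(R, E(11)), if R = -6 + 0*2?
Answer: 531908/30489 ≈ 17.446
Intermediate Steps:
R = -6 (R = -6 + 0 = -6)
c(b, h) = b + 2*h
B = 44084/30489 (B = 44084*(1/30489) = 44084/30489 ≈ 1.4459)
B + c(R, E(11)) = 44084/30489 + (-6 + 2*11) = 44084/30489 + (-6 + 22) = 44084/30489 + 16 = 531908/30489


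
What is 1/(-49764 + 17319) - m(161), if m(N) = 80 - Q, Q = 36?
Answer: -1427581/32445 ≈ -44.000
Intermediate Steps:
m(N) = 44 (m(N) = 80 - 1*36 = 80 - 36 = 44)
1/(-49764 + 17319) - m(161) = 1/(-49764 + 17319) - 1*44 = 1/(-32445) - 44 = -1/32445 - 44 = -1427581/32445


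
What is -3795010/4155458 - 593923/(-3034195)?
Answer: -4523389142608/6304234943155 ≈ -0.71752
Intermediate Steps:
-3795010/4155458 - 593923/(-3034195) = -3795010*1/4155458 - 593923*(-1/3034195) = -1897505/2077729 + 593923/3034195 = -4523389142608/6304234943155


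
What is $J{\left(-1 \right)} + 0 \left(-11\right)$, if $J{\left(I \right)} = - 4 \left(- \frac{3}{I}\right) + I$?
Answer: $-13$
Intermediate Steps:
$J{\left(I \right)} = I + \frac{12}{I}$ ($J{\left(I \right)} = \frac{12}{I} + I = I + \frac{12}{I}$)
$J{\left(-1 \right)} + 0 \left(-11\right) = \left(-1 + \frac{12}{-1}\right) + 0 \left(-11\right) = \left(-1 + 12 \left(-1\right)\right) + 0 = \left(-1 - 12\right) + 0 = -13 + 0 = -13$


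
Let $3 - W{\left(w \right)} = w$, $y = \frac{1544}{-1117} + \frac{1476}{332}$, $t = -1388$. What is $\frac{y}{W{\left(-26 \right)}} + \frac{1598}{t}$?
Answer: $- \frac{1951096007}{1865901586} \approx -1.0457$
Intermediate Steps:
$y = \frac{284021}{92711}$ ($y = 1544 \left(- \frac{1}{1117}\right) + 1476 \cdot \frac{1}{332} = - \frac{1544}{1117} + \frac{369}{83} = \frac{284021}{92711} \approx 3.0635$)
$W{\left(w \right)} = 3 - w$
$\frac{y}{W{\left(-26 \right)}} + \frac{1598}{t} = \frac{284021}{92711 \left(3 - -26\right)} + \frac{1598}{-1388} = \frac{284021}{92711 \left(3 + 26\right)} + 1598 \left(- \frac{1}{1388}\right) = \frac{284021}{92711 \cdot 29} - \frac{799}{694} = \frac{284021}{92711} \cdot \frac{1}{29} - \frac{799}{694} = \frac{284021}{2688619} - \frac{799}{694} = - \frac{1951096007}{1865901586}$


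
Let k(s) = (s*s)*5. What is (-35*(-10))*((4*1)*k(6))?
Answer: 252000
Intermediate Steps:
k(s) = 5*s**2 (k(s) = s**2*5 = 5*s**2)
(-35*(-10))*((4*1)*k(6)) = (-35*(-10))*((4*1)*(5*6**2)) = 350*(4*(5*36)) = 350*(4*180) = 350*720 = 252000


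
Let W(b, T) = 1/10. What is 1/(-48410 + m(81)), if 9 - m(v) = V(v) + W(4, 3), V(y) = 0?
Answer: -10/484011 ≈ -2.0661e-5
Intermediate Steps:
W(b, T) = 1/10
m(v) = 89/10 (m(v) = 9 - (0 + 1/10) = 9 - 1*1/10 = 9 - 1/10 = 89/10)
1/(-48410 + m(81)) = 1/(-48410 + 89/10) = 1/(-484011/10) = -10/484011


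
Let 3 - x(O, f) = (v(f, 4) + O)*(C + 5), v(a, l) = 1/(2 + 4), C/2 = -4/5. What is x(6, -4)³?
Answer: -156590819/27000 ≈ -5799.7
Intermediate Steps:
C = -8/5 (C = 2*(-4/5) = 2*(-4*⅕) = 2*(-⅘) = -8/5 ≈ -1.6000)
v(a, l) = ⅙ (v(a, l) = 1/6 = ⅙)
x(O, f) = 73/30 - 17*O/5 (x(O, f) = 3 - (⅙ + O)*(-8/5 + 5) = 3 - (⅙ + O)*17/5 = 3 - (17/30 + 17*O/5) = 3 + (-17/30 - 17*O/5) = 73/30 - 17*O/5)
x(6, -4)³ = (73/30 - 17/5*6)³ = (73/30 - 102/5)³ = (-539/30)³ = -156590819/27000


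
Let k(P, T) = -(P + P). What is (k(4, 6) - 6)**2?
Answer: 196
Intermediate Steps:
k(P, T) = -2*P
(k(4, 6) - 6)**2 = (-2*4 - 6)**2 = (-8 - 6)**2 = (-14)**2 = 196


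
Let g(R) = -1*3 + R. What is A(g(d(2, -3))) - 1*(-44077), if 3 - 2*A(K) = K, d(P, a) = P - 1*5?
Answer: 88163/2 ≈ 44082.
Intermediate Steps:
d(P, a) = -5 + P (d(P, a) = P - 5 = -5 + P)
g(R) = -3 + R
A(K) = 3/2 - K/2
A(g(d(2, -3))) - 1*(-44077) = (3/2 - (-3 + (-5 + 2))/2) - 1*(-44077) = (3/2 - (-3 - 3)/2) + 44077 = (3/2 - ½*(-6)) + 44077 = (3/2 + 3) + 44077 = 9/2 + 44077 = 88163/2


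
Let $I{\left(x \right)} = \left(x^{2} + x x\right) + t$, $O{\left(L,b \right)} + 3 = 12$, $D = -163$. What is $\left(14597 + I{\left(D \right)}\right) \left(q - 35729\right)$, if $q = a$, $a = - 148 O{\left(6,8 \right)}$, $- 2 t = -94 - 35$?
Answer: $- \frac{5025434539}{2} \approx -2.5127 \cdot 10^{9}$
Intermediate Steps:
$t = \frac{129}{2}$ ($t = - \frac{-94 - 35}{2} = \left(- \frac{1}{2}\right) \left(-129\right) = \frac{129}{2} \approx 64.5$)
$O{\left(L,b \right)} = 9$ ($O{\left(L,b \right)} = -3 + 12 = 9$)
$a = -1332$ ($a = \left(-148\right) 9 = -1332$)
$q = -1332$
$I{\left(x \right)} = \frac{129}{2} + 2 x^{2}$ ($I{\left(x \right)} = \left(x^{2} + x x\right) + \frac{129}{2} = \left(x^{2} + x^{2}\right) + \frac{129}{2} = 2 x^{2} + \frac{129}{2} = \frac{129}{2} + 2 x^{2}$)
$\left(14597 + I{\left(D \right)}\right) \left(q - 35729\right) = \left(14597 + \left(\frac{129}{2} + 2 \left(-163\right)^{2}\right)\right) \left(-1332 - 35729\right) = \left(14597 + \left(\frac{129}{2} + 2 \cdot 26569\right)\right) \left(-37061\right) = \left(14597 + \left(\frac{129}{2} + 53138\right)\right) \left(-37061\right) = \left(14597 + \frac{106405}{2}\right) \left(-37061\right) = \frac{135599}{2} \left(-37061\right) = - \frac{5025434539}{2}$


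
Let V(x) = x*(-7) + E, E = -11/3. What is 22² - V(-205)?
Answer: -2842/3 ≈ -947.33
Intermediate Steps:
E = -11/3 (E = -11*⅓ = -11/3 ≈ -3.6667)
V(x) = -11/3 - 7*x (V(x) = x*(-7) - 11/3 = -7*x - 11/3 = -11/3 - 7*x)
22² - V(-205) = 22² - (-11/3 - 7*(-205)) = 484 - (-11/3 + 1435) = 484 - 1*4294/3 = 484 - 4294/3 = -2842/3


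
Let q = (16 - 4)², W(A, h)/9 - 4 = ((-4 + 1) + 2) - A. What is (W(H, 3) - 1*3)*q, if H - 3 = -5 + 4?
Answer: 864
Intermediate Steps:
H = 2 (H = 3 + (-5 + 4) = 3 - 1 = 2)
W(A, h) = 27 - 9*A (W(A, h) = 36 + 9*(((-4 + 1) + 2) - A) = 36 + 9*((-3 + 2) - A) = 36 + 9*(-1 - A) = 36 + (-9 - 9*A) = 27 - 9*A)
q = 144 (q = 12² = 144)
(W(H, 3) - 1*3)*q = ((27 - 9*2) - 1*3)*144 = ((27 - 18) - 3)*144 = (9 - 3)*144 = 6*144 = 864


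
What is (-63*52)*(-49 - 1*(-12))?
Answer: 121212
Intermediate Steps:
(-63*52)*(-49 - 1*(-12)) = -3276*(-49 + 12) = -3276*(-37) = 121212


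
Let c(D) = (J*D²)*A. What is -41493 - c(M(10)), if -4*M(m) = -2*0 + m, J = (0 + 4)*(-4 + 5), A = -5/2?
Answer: -82861/2 ≈ -41431.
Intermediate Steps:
A = -5/2 (A = -5*½ = -5/2 ≈ -2.5000)
J = 4 (J = 4*1 = 4)
M(m) = -m/4 (M(m) = -(-2*0 + m)/4 = -(0 + m)/4 = -m/4)
c(D) = -10*D² (c(D) = (4*D²)*(-5/2) = -10*D²)
-41493 - c(M(10)) = -41493 - (-10)*(-¼*10)² = -41493 - (-10)*(-5/2)² = -41493 - (-10)*25/4 = -41493 - 1*(-125/2) = -41493 + 125/2 = -82861/2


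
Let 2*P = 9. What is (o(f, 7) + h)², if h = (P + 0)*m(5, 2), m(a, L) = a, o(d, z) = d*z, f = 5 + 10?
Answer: 65025/4 ≈ 16256.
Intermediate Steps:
P = 9/2 (P = (½)*9 = 9/2 ≈ 4.5000)
f = 15
h = 45/2 (h = (9/2 + 0)*5 = (9/2)*5 = 45/2 ≈ 22.500)
(o(f, 7) + h)² = (15*7 + 45/2)² = (105 + 45/2)² = (255/2)² = 65025/4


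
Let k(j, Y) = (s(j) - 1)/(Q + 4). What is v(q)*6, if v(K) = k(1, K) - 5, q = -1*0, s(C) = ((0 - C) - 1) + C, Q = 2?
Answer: -32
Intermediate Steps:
s(C) = -1 (s(C) = (-C - 1) + C = (-1 - C) + C = -1)
k(j, Y) = -⅓ (k(j, Y) = (-1 - 1)/(2 + 4) = -2/6 = -2*⅙ = -⅓)
q = 0
v(K) = -16/3 (v(K) = -⅓ - 5 = -16/3)
v(q)*6 = -16/3*6 = -32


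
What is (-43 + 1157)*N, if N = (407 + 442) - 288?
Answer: 624954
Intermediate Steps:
N = 561 (N = 849 - 288 = 561)
(-43 + 1157)*N = (-43 + 1157)*561 = 1114*561 = 624954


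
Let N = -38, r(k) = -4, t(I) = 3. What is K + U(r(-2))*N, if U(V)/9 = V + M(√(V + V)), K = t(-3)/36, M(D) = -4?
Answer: 32833/12 ≈ 2736.1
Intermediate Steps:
K = 1/12 (K = 3/36 = 3*(1/36) = 1/12 ≈ 0.083333)
U(V) = -36 + 9*V (U(V) = 9*(V - 4) = 9*(-4 + V) = -36 + 9*V)
K + U(r(-2))*N = 1/12 + (-36 + 9*(-4))*(-38) = 1/12 + (-36 - 36)*(-38) = 1/12 - 72*(-38) = 1/12 + 2736 = 32833/12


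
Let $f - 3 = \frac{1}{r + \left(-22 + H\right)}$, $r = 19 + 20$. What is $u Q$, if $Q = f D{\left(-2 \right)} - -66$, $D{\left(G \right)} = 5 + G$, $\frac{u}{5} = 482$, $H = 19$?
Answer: $\frac{1085705}{6} \approx 1.8095 \cdot 10^{5}$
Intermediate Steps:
$r = 39$
$u = 2410$ ($u = 5 \cdot 482 = 2410$)
$f = \frac{109}{36}$ ($f = 3 + \frac{1}{39 + \left(-22 + 19\right)} = 3 + \frac{1}{39 - 3} = 3 + \frac{1}{36} = \frac{109}{36} \approx 3.0278$)
$Q = \frac{901}{12}$ ($Q = \frac{109 \left(5 - 2\right)}{36} - -66 = \frac{109}{36} \cdot 3 + 66 = \frac{109}{12} + 66 = \frac{901}{12} \approx 75.083$)
$u Q = 2410 \cdot \frac{901}{12} = \frac{1085705}{6}$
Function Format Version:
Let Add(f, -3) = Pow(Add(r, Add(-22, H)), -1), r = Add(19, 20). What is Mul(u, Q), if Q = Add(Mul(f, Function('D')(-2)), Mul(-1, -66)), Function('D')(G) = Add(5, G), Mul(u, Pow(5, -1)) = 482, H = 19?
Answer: Rational(1085705, 6) ≈ 1.8095e+5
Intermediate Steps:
r = 39
u = 2410 (u = Mul(5, 482) = 2410)
f = Rational(109, 36) (f = Add(3, Pow(Add(39, Add(-22, 19)), -1)) = Add(3, Pow(Add(39, -3), -1)) = Add(3, Pow(36, -1)) = Add(3, Rational(1, 36)) = Rational(109, 36) ≈ 3.0278)
Q = Rational(901, 12) (Q = Add(Mul(Rational(109, 36), Add(5, -2)), Mul(-1, -66)) = Add(Mul(Rational(109, 36), 3), 66) = Add(Rational(109, 12), 66) = Rational(901, 12) ≈ 75.083)
Mul(u, Q) = Mul(2410, Rational(901, 12)) = Rational(1085705, 6)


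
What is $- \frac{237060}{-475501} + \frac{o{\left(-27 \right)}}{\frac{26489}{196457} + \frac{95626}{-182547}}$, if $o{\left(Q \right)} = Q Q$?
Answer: $- \frac{12428125145674660251}{6633671465234099} \approx -1873.5$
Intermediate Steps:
$o{\left(Q \right)} = Q^{2}$
$- \frac{237060}{-475501} + \frac{o{\left(-27 \right)}}{\frac{26489}{196457} + \frac{95626}{-182547}} = - \frac{237060}{-475501} + \frac{\left(-27\right)^{2}}{\frac{26489}{196457} + \frac{95626}{-182547}} = \left(-237060\right) \left(- \frac{1}{475501}\right) + \frac{729}{26489 \cdot \frac{1}{196457} + 95626 \left(- \frac{1}{182547}\right)} = \frac{237060}{475501} + \frac{729}{\frac{26489}{196457} - \frac{95626}{182547}} = \frac{237060}{475501} + \frac{729}{- \frac{13950909599}{35862635979}} = \frac{237060}{475501} + 729 \left(- \frac{35862635979}{13950909599}\right) = \frac{237060}{475501} - \frac{26143861628691}{13950909599} = - \frac{12428125145674660251}{6633671465234099}$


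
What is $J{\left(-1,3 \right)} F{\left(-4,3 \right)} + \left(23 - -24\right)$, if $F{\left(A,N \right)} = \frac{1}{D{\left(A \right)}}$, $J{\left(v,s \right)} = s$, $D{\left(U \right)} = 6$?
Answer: $\frac{95}{2} \approx 47.5$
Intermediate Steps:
$F{\left(A,N \right)} = \frac{1}{6}$
$J{\left(-1,3 \right)} F{\left(-4,3 \right)} + \left(23 - -24\right) = 3 \cdot \frac{1}{6} + \left(23 - -24\right) = \frac{1}{2} + \left(23 + 24\right) = \frac{1}{2} + 47 = \frac{95}{2}$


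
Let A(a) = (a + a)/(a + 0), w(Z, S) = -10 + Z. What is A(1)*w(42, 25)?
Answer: 64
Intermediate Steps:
A(a) = 2 (A(a) = (2*a)/a = 2)
A(1)*w(42, 25) = 2*(-10 + 42) = 2*32 = 64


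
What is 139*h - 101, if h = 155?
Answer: 21444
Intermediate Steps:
139*h - 101 = 139*155 - 101 = 21545 - 101 = 21444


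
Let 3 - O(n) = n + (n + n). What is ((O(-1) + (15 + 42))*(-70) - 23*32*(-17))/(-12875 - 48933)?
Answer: -4051/30904 ≈ -0.13108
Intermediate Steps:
O(n) = 3 - 3*n (O(n) = 3 - (n + (n + n)) = 3 - (n + 2*n) = 3 - 3*n)
((O(-1) + (15 + 42))*(-70) - 23*32*(-17))/(-12875 - 48933) = (((3 - 3*(-1)) + (15 + 42))*(-70) - 23*32*(-17))/(-12875 - 48933) = (((3 + 3) + 57)*(-70) - 736*(-17))/(-61808) = ((6 + 57)*(-70) + 12512)*(-1/61808) = (63*(-70) + 12512)*(-1/61808) = (-4410 + 12512)*(-1/61808) = 8102*(-1/61808) = -4051/30904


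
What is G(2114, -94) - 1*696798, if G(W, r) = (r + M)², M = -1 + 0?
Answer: -687773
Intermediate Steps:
M = -1
G(W, r) = (-1 + r)² (G(W, r) = (r - 1)² = (-1 + r)²)
G(2114, -94) - 1*696798 = (-1 - 94)² - 1*696798 = (-95)² - 696798 = 9025 - 696798 = -687773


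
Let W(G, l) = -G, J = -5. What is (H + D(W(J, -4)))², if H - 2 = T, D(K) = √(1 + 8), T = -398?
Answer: 154449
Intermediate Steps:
D(K) = 3 (D(K) = √9 = 3)
H = -396 (H = 2 - 398 = -396)
(H + D(W(J, -4)))² = (-396 + 3)² = (-393)² = 154449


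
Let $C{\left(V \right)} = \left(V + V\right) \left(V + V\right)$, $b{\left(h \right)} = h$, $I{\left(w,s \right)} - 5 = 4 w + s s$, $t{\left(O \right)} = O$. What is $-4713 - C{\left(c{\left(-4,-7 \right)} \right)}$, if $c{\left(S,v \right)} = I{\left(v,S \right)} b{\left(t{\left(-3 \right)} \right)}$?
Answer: $-6477$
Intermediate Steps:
$I{\left(w,s \right)} = 5 + s^{2} + 4 w$ ($I{\left(w,s \right)} = 5 + \left(4 w + s s\right) = 5 + \left(4 w + s^{2}\right) = 5 + \left(s^{2} + 4 w\right) = 5 + s^{2} + 4 w$)
$c{\left(S,v \right)} = -15 - 12 v - 3 S^{2}$ ($c{\left(S,v \right)} = \left(5 + S^{2} + 4 v\right) \left(-3\right) = -15 - 12 v - 3 S^{2}$)
$C{\left(V \right)} = 4 V^{2}$ ($C{\left(V \right)} = 2 V 2 V = 4 V^{2}$)
$-4713 - C{\left(c{\left(-4,-7 \right)} \right)} = -4713 - 4 \left(-15 - -84 - 3 \left(-4\right)^{2}\right)^{2} = -4713 - 4 \left(-15 + 84 - 48\right)^{2} = -4713 - 4 \cdot 21^{2} = -4713 - 4 \cdot 441 = -4713 - 1764 = -6477$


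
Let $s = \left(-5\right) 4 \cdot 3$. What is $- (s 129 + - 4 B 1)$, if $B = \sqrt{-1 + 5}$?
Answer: $7748$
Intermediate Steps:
$B = 2$ ($B = \sqrt{4} = 2$)
$s = -60$ ($s = \left(-20\right) 3 = -60$)
$- (s 129 + - 4 B 1) = - (\left(-60\right) 129 + \left(-4\right) 2 \cdot 1) = - (-7740 - 8) = \left(-1\right) \left(-7748\right) = 7748$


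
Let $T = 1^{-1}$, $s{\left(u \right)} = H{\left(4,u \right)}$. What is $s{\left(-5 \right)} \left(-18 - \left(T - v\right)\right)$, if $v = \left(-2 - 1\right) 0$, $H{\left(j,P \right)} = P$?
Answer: $95$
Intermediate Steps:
$s{\left(u \right)} = u$
$T = 1$
$v = 0$ ($v = \left(-3\right) 0 = 0$)
$s{\left(-5 \right)} \left(-18 - \left(T - v\right)\right) = - 5 \left(-18 + \left(0 - 1\right)\right) = - 5 \left(-18 - 1\right) = \left(-5\right) \left(-19\right) = 95$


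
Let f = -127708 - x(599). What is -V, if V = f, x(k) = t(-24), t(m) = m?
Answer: 127684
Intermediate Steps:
x(k) = -24
f = -127684 (f = -127708 - 1*(-24) = -127708 + 24 = -127684)
V = -127684
-V = -1*(-127684) = 127684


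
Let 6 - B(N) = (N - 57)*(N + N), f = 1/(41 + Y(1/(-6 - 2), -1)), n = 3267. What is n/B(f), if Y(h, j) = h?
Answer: 349337043/939670 ≈ 371.77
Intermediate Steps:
f = 8/327 (f = 1/(41 + 1/(-6 - 2)) = 1/(41 + 1/(-8)) = 1/(41 - ⅛) = 1/(327/8) = 8/327 ≈ 0.024465)
B(N) = 6 - 2*N*(-57 + N) (B(N) = 6 - (N - 57)*(N + N) = 6 - (-57 + N)*2*N = 6 - 2*N*(-57 + N))
n/B(f) = 3267/(6 - 2*(8/327)² + 114*(8/327)) = 3267/(6 - 2*64/106929 + 304/109) = 3267/(6 - 128/106929 + 304/109) = 3267/(939670/106929) = 3267*(106929/939670) = 349337043/939670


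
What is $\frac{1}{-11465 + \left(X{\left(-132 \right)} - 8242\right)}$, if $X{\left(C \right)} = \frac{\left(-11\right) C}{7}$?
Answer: $- \frac{7}{136497} \approx -5.1283 \cdot 10^{-5}$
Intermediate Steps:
$X{\left(C \right)} = - \frac{11 C}{7}$ ($X{\left(C \right)} = - 11 C \frac{1}{7} = - \frac{11 C}{7}$)
$\frac{1}{-11465 + \left(X{\left(-132 \right)} - 8242\right)} = \frac{1}{-11465 - \frac{56242}{7}} = \frac{1}{- \frac{136497}{7}} = - \frac{7}{136497}$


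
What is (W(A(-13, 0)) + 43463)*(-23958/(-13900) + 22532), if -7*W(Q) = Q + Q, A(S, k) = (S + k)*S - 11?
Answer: 1903900220503/1946 ≈ 9.7837e+8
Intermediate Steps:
A(S, k) = -11 + S*(S + k) (A(S, k) = S*(S + k) - 11 = -11 + S*(S + k))
W(Q) = -2*Q/7 (W(Q) = -(Q + Q)/7 = -2*Q/7)
(W(A(-13, 0)) + 43463)*(-23958/(-13900) + 22532) = (-2*(-11 + (-13)² - 13*0)/7 + 43463)*(-23958/(-13900) + 22532) = (-2*(-11 + 169 + 0)/7 + 43463)*(-23958*(-1/13900) + 22532) = (-2/7*158 + 43463)*(11979/6950 + 22532) = (-316/7 + 43463)*(156609379/6950) = (303925/7)*(156609379/6950) = 1903900220503/1946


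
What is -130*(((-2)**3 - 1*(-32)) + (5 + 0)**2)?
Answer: -6370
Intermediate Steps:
-130*(((-2)**3 - 1*(-32)) + (5 + 0)**2) = -130*((-8 + 32) + 5**2) = -130*(24 + 25) = -130*49 = -6370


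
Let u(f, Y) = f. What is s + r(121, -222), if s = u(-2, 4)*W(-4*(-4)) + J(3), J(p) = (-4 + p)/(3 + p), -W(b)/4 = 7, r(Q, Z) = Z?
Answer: -997/6 ≈ -166.17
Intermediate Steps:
W(b) = -28 (W(b) = -4*7 = -28)
J(p) = (-4 + p)/(3 + p)
s = 335/6 (s = -2*(-28) + (-4 + 3)/(3 + 3) = 56 - 1/6 = 335/6 ≈ 55.833)
s + r(121, -222) = 335/6 - 222 = -997/6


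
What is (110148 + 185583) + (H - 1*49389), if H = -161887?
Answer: 84455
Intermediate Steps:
(110148 + 185583) + (H - 1*49389) = (110148 + 185583) + (-161887 - 1*49389) = 295731 + (-161887 - 49389) = 295731 - 211276 = 84455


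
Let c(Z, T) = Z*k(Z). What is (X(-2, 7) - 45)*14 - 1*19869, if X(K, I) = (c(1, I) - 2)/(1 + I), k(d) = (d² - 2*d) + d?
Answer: -41005/2 ≈ -20503.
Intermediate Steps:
k(d) = d² - d
c(Z, T) = Z²*(-1 + Z) (c(Z, T) = Z*(Z*(-1 + Z)) = Z²*(-1 + Z))
X(K, I) = -2/(1 + I) (X(K, I) = (1²*(-1 + 1) - 2)/(1 + I) = (1*0 - 2)/(1 + I) = (0 - 2)/(1 + I) = -2/(1 + I))
(X(-2, 7) - 45)*14 - 1*19869 = (-2/(1 + 7) - 45)*14 - 1*19869 = (-2/8 - 45)*14 - 19869 = (-2*⅛ - 45)*14 - 19869 = (-¼ - 45)*14 - 19869 = -181/4*14 - 19869 = -1267/2 - 19869 = -41005/2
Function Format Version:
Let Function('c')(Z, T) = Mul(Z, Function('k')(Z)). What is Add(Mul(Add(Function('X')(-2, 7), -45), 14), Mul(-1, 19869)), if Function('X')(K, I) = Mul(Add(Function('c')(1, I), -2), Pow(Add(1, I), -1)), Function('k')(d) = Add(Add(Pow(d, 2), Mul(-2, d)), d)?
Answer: Rational(-41005, 2) ≈ -20503.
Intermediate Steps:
Function('k')(d) = Add(Pow(d, 2), Mul(-1, d))
Function('c')(Z, T) = Mul(Pow(Z, 2), Add(-1, Z)) (Function('c')(Z, T) = Mul(Z, Mul(Z, Add(-1, Z))) = Mul(Pow(Z, 2), Add(-1, Z)))
Function('X')(K, I) = Mul(-2, Pow(Add(1, I), -1)) (Function('X')(K, I) = Mul(Add(Mul(Pow(1, 2), Add(-1, 1)), -2), Pow(Add(1, I), -1)) = Mul(Add(Mul(1, 0), -2), Pow(Add(1, I), -1)) = Mul(Add(0, -2), Pow(Add(1, I), -1)) = Mul(-2, Pow(Add(1, I), -1)))
Add(Mul(Add(Function('X')(-2, 7), -45), 14), Mul(-1, 19869)) = Add(Mul(Add(Mul(-2, Pow(Add(1, 7), -1)), -45), 14), Mul(-1, 19869)) = Add(Mul(Add(Mul(-2, Pow(8, -1)), -45), 14), -19869) = Add(Mul(Add(Mul(-2, Rational(1, 8)), -45), 14), -19869) = Add(Mul(Add(Rational(-1, 4), -45), 14), -19869) = Add(Mul(Rational(-181, 4), 14), -19869) = Add(Rational(-1267, 2), -19869) = Rational(-41005, 2)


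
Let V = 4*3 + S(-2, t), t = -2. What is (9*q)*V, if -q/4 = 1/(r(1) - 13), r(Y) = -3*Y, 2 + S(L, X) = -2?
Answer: 18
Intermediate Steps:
S(L, X) = -4 (S(L, X) = -2 - 2 = -4)
V = 8 (V = 4*3 - 4 = 12 - 4 = 8)
q = ¼ (q = -4/(-3*1 - 13) = -4/(-3 - 13) = -4/(-16) = -4*(-1/16) = ¼ ≈ 0.25000)
(9*q)*V = (9*(¼))*8 = (9/4)*8 = 18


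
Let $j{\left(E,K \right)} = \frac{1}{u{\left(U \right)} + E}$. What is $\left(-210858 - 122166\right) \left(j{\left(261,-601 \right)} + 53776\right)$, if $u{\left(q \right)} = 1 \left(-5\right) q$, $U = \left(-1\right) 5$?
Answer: $- \frac{2560944069744}{143} \approx -1.7909 \cdot 10^{10}$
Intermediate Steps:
$U = -5$
$u{\left(q \right)} = - 5 q$
$j{\left(E,K \right)} = \frac{1}{25 + E}$ ($j{\left(E,K \right)} = \frac{1}{\left(-5\right) \left(-5\right) + E} = \frac{1}{25 + E}$)
$\left(-210858 - 122166\right) \left(j{\left(261,-601 \right)} + 53776\right) = \left(-210858 - 122166\right) \left(\frac{1}{25 + 261} + 53776\right) = - 333024 \left(\frac{1}{286} + 53776\right) = \left(-333024\right) \frac{15379937}{286} = - \frac{2560944069744}{143}$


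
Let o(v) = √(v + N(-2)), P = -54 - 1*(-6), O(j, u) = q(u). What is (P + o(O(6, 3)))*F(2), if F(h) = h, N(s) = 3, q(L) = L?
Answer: -96 + 2*√6 ≈ -91.101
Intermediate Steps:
O(j, u) = u
P = -48 (P = -54 + 6 = -48)
o(v) = √(3 + v) (o(v) = √(v + 3) = √(3 + v))
(P + o(O(6, 3)))*F(2) = (-48 + √(3 + 3))*2 = (-48 + √6)*2 = -96 + 2*√6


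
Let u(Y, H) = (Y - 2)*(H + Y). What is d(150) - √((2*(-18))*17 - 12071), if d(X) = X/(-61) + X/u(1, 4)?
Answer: -1980/61 - I*√12683 ≈ -32.459 - 112.62*I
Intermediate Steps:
u(Y, H) = (-2 + Y)*(H + Y)
d(X) = -66*X/305 (d(X) = X/(-61) + X/(1² - 2*4 - 2*1 + 4*1) = X*(-1/61) + X/(1 - 8 - 2 + 4) = -X/61 + X/(-5) = -X/61 + X*(-⅕) = -X/61 - X/5 = -66*X/305)
d(150) - √((2*(-18))*17 - 12071) = -66/305*150 - √((2*(-18))*17 - 12071) = -1980/61 - √(-36*17 - 12071) = -1980/61 - √(-612 - 12071) = -1980/61 - √(-12683) = -1980/61 - I*√12683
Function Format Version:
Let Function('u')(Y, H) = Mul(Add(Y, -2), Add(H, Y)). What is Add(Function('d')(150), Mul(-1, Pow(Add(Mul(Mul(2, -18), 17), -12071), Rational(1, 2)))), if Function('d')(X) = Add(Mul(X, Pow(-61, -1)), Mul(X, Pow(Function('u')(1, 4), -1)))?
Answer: Add(Rational(-1980, 61), Mul(-1, I, Pow(12683, Rational(1, 2)))) ≈ Add(-32.459, Mul(-112.62, I))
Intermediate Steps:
Function('u')(Y, H) = Mul(Add(-2, Y), Add(H, Y))
Function('d')(X) = Mul(Rational(-66, 305), X) (Function('d')(X) = Add(Mul(X, Pow(-61, -1)), Mul(X, Pow(Add(Pow(1, 2), Mul(-2, 4), Mul(-2, 1), Mul(4, 1)), -1))) = Add(Mul(X, Rational(-1, 61)), Mul(X, Pow(Add(1, -8, -2, 4), -1))) = Add(Mul(Rational(-1, 61), X), Mul(X, Pow(-5, -1))) = Add(Mul(Rational(-1, 61), X), Mul(X, Rational(-1, 5))) = Add(Mul(Rational(-1, 61), X), Mul(Rational(-1, 5), X)) = Mul(Rational(-66, 305), X))
Add(Function('d')(150), Mul(-1, Pow(Add(Mul(Mul(2, -18), 17), -12071), Rational(1, 2)))) = Add(Mul(Rational(-66, 305), 150), Mul(-1, Pow(Add(Mul(Mul(2, -18), 17), -12071), Rational(1, 2)))) = Add(Rational(-1980, 61), Mul(-1, Pow(Add(Mul(-36, 17), -12071), Rational(1, 2)))) = Add(Rational(-1980, 61), Mul(-1, Pow(Add(-612, -12071), Rational(1, 2)))) = Add(Rational(-1980, 61), Mul(-1, Pow(-12683, Rational(1, 2)))) = Add(Rational(-1980, 61), Mul(-1, Mul(I, Pow(12683, Rational(1, 2))))) = Add(Rational(-1980, 61), Mul(-1, I, Pow(12683, Rational(1, 2))))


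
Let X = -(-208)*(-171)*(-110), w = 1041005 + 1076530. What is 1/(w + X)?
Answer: 1/6030015 ≈ 1.6584e-7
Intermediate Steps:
w = 2117535
X = 3912480 (X = -208*171*(-110) = -35568*(-110) = 3912480)
1/(w + X) = 1/(2117535 + 3912480) = 1/6030015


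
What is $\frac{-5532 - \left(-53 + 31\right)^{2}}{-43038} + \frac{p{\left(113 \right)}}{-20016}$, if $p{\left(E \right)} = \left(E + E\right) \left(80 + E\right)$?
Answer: $- \frac{48800423}{23929128} \approx -2.0394$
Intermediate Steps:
$p{\left(E \right)} = 2 E \left(80 + E\right)$
$\frac{-5532 - \left(-53 + 31\right)^{2}}{-43038} + \frac{p{\left(113 \right)}}{-20016} = \frac{-5532 - \left(-53 + 31\right)^{2}}{-43038} + \frac{2 \cdot 113 \left(80 + 113\right)}{-20016} = \left(-5532 - \left(-22\right)^{2}\right) \left(- \frac{1}{43038}\right) + 2 \cdot 113 \cdot 193 \left(- \frac{1}{20016}\right) = \left(-5532 - 484\right) \left(- \frac{1}{43038}\right) + 43618 \left(- \frac{1}{20016}\right) = \left(-5532 - 484\right) \left(- \frac{1}{43038}\right) - \frac{21809}{10008} = \left(-6016\right) \left(- \frac{1}{43038}\right) - \frac{21809}{10008} = \frac{3008}{21519} - \frac{21809}{10008} = - \frac{48800423}{23929128}$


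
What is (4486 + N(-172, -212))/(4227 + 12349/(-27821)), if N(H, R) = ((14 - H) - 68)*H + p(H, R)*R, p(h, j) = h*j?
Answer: -107753209069/58793509 ≈ -1832.7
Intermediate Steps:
N(H, R) = H*R**2 + H*(-54 - H) (N(H, R) = ((14 - H) - 68)*H + (H*R)*R = (-54 - H)*H + H*R**2 = H*(-54 - H) + H*R**2 = H*R**2 + H*(-54 - H))
(4486 + N(-172, -212))/(4227 + 12349/(-27821)) = (4486 - 172*(-54 + (-212)**2 - 1*(-172)))/(4227 + 12349/(-27821)) = (4486 - 172*(-54 + 44944 + 172))/(4227 + 12349*(-1/27821)) = (4486 - 172*45062)/(4227 - 12349/27821) = (4486 - 7750664)/(117587018/27821) = -7746178*27821/117587018 = -107753209069/58793509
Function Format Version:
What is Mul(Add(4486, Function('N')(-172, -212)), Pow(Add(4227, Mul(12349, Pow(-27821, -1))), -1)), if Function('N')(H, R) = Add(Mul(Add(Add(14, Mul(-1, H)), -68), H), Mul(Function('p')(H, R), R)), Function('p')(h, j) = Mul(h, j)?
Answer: Rational(-107753209069, 58793509) ≈ -1832.7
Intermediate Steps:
Function('N')(H, R) = Add(Mul(H, Pow(R, 2)), Mul(H, Add(-54, Mul(-1, H)))) (Function('N')(H, R) = Add(Mul(Add(Add(14, Mul(-1, H)), -68), H), Mul(Mul(H, R), R)) = Add(Mul(Add(-54, Mul(-1, H)), H), Mul(H, Pow(R, 2))) = Add(Mul(H, Add(-54, Mul(-1, H))), Mul(H, Pow(R, 2))) = Add(Mul(H, Pow(R, 2)), Mul(H, Add(-54, Mul(-1, H)))))
Mul(Add(4486, Function('N')(-172, -212)), Pow(Add(4227, Mul(12349, Pow(-27821, -1))), -1)) = Mul(Add(4486, Mul(-172, Add(-54, Pow(-212, 2), Mul(-1, -172)))), Pow(Add(4227, Mul(12349, Pow(-27821, -1))), -1)) = Mul(Add(4486, Mul(-172, Add(-54, 44944, 172))), Pow(Add(4227, Mul(12349, Rational(-1, 27821))), -1)) = Mul(Add(4486, Mul(-172, 45062)), Pow(Add(4227, Rational(-12349, 27821)), -1)) = Mul(Add(4486, -7750664), Pow(Rational(117587018, 27821), -1)) = Mul(-7746178, Rational(27821, 117587018)) = Rational(-107753209069, 58793509)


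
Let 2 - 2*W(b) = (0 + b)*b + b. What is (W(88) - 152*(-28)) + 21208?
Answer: 21549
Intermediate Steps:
W(b) = 1 - b/2 - b²/2 (W(b) = 1 - ((0 + b)*b + b)/2 = 1 - (b*b + b)/2 = 1 - (b² + b)/2 = 1 - (b + b²)/2 = 1 + (-b/2 - b²/2) = 1 - b/2 - b²/2)
(W(88) - 152*(-28)) + 21208 = ((1 - ½*88 - ½*88²) - 152*(-28)) + 21208 = ((1 - 44 - ½*7744) - 1*(-4256)) + 21208 = ((1 - 44 - 3872) + 4256) + 21208 = (-3915 + 4256) + 21208 = 341 + 21208 = 21549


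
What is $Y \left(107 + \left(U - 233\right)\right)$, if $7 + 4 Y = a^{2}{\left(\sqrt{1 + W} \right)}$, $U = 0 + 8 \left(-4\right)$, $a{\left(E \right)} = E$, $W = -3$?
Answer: $\frac{711}{2} \approx 355.5$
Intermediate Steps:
$U = -32$ ($U = 0 - 32 = -32$)
$Y = - \frac{9}{4}$ ($Y = - \frac{7}{4} + \frac{\left(\sqrt{1 - 3}\right)^{2}}{4} = - \frac{7}{4} + \frac{\left(\sqrt{-2}\right)^{2}}{4} = - \frac{7}{4} + \frac{\left(i \sqrt{2}\right)^{2}}{4} = - \frac{7}{4} + \frac{1}{4} \left(-2\right) = - \frac{7}{4} - \frac{1}{2} = - \frac{9}{4} \approx -2.25$)
$Y \left(107 + \left(U - 233\right)\right) = - \frac{9 \left(107 - 265\right)}{4} = \left(- \frac{9}{4}\right) \left(-158\right) = \frac{711}{2}$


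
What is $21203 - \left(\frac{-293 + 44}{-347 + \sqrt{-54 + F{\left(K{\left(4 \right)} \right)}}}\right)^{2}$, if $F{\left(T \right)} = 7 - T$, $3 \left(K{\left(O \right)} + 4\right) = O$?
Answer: $\frac{14714882 \sqrt{399} + 7656090079 i}{2 \left(347 \sqrt{399} + 180547 i\right)} \approx 21203.0 - 0.019747 i$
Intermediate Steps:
$K{\left(O \right)} = -4 + \frac{O}{3}$
$21203 - \left(\frac{-293 + 44}{-347 + \sqrt{-54 + F{\left(K{\left(4 \right)} \right)}}}\right)^{2} = 21203 - \left(\frac{-293 + 44}{-347 + \sqrt{-54 + \left(7 - \left(-4 + \frac{1}{3} \cdot 4\right)\right)}}\right)^{2} = 21203 - \left(- \frac{249}{-347 + \sqrt{-54 + \left(7 - \left(-4 + \frac{4}{3}\right)\right)}}\right)^{2} = 21203 - \left(- \frac{249}{-347 + \sqrt{-54 + \left(7 - - \frac{8}{3}\right)}}\right)^{2} = 21203 - \left(- \frac{249}{-347 + \sqrt{-54 + \left(7 + \frac{8}{3}\right)}}\right)^{2} = 21203 - \left(- \frac{249}{-347 + \sqrt{-54 + \frac{29}{3}}}\right)^{2} = 21203 - \left(- \frac{249}{-347 + \sqrt{- \frac{133}{3}}}\right)^{2} = 21203 - \left(- \frac{249}{-347 + \frac{i \sqrt{399}}{3}}\right)^{2} = 21203 - \frac{62001}{\left(-347 + \frac{i \sqrt{399}}{3}\right)^{2}}$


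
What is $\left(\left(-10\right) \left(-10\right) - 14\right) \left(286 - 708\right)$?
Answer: $-36292$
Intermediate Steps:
$\left(\left(-10\right) \left(-10\right) - 14\right) \left(286 - 708\right) = \left(100 - 14\right) \left(286 - 708\right) = 86 \left(-422\right) = -36292$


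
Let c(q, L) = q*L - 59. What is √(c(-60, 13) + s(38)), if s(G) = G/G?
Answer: I*√838 ≈ 28.948*I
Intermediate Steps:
s(G) = 1
c(q, L) = -59 + L*q (c(q, L) = L*q - 59 = -59 + L*q)
√(c(-60, 13) + s(38)) = √((-59 + 13*(-60)) + 1) = √((-59 - 780) + 1) = √(-839 + 1) = √(-838) = I*√838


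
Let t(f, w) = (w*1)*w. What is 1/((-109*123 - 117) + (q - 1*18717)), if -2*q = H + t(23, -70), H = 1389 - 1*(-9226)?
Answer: -2/79997 ≈ -2.5001e-5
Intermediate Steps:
t(f, w) = w² (t(f, w) = w*w = w²)
H = 10615 (H = 1389 + 9226 = 10615)
q = -15515/2 (q = -(10615 + (-70)²)/2 = -(10615 + 4900)/2 = -½*15515 = -15515/2 ≈ -7757.5)
1/((-109*123 - 117) + (q - 1*18717)) = 1/((-109*123 - 117) + (-15515/2 - 1*18717)) = 1/((-13407 - 117) + (-15515/2 - 18717)) = 1/(-13524 - 52949/2) = 1/(-79997/2) = -2/79997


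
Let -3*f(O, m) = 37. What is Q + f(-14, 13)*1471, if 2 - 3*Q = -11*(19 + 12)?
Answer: -18028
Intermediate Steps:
f(O, m) = -37/3 (f(O, m) = -1/3*37 = -37/3)
Q = 343/3 (Q = 2/3 - (-11)*(19 + 12)/3 = 2/3 - (-11)*31/3 = 2/3 - 1/3*(-341) = 2/3 + 341/3 = 343/3 ≈ 114.33)
Q + f(-14, 13)*1471 = 343/3 - 37/3*1471 = 343/3 - 54427/3 = -18028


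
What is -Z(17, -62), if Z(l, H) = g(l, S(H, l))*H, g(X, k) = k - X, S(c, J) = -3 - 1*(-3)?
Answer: -1054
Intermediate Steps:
S(c, J) = 0 (S(c, J) = -3 + 3 = 0)
Z(l, H) = -H*l (Z(l, H) = (0 - l)*H = (-l)*H = -H*l)
-Z(17, -62) = -(-1)*(-62)*17 = -1*1054 = -1054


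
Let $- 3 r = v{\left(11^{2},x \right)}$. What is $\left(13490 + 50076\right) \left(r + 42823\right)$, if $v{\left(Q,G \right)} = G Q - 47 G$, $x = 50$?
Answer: $\frac{7931066254}{3} \approx 2.6437 \cdot 10^{9}$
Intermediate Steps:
$v{\left(Q,G \right)} = - 47 G + G Q$
$r = - \frac{3700}{3}$ ($r = - \frac{50 \left(-47 + 11^{2}\right)}{3} = - \frac{50 \left(-47 + 121\right)}{3} = - \frac{50 \cdot 74}{3} = \left(- \frac{1}{3}\right) 3700 = - \frac{3700}{3} \approx -1233.3$)
$\left(13490 + 50076\right) \left(r + 42823\right) = \left(13490 + 50076\right) \left(- \frac{3700}{3} + 42823\right) = 63566 \cdot \frac{124769}{3} = \frac{7931066254}{3}$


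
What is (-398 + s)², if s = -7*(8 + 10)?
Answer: 274576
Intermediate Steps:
s = -126 (s = -7*18 = -126)
(-398 + s)² = (-398 - 126)² = (-524)² = 274576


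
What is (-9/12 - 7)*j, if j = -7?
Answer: 217/4 ≈ 54.250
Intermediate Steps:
(-9/12 - 7)*j = (-9/12 - 7)*(-7) = (-9*1/12 - 7)*(-7) = (-¾ - 7)*(-7) = -31/4*(-7) = 217/4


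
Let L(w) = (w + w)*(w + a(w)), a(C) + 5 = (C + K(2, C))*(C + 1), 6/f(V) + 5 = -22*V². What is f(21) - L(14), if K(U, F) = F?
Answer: -116600490/9707 ≈ -12012.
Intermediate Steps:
f(V) = 6/(-5 - 22*V²)
a(C) = -5 + 2*C*(1 + C) (a(C) = -5 + (C + C)*(C + 1) = -5 + (2*C)*(1 + C) = -5 + 2*C*(1 + C))
L(w) = 2*w*(-5 + 2*w² + 3*w) (L(w) = (w + w)*(w + (-5 + 2*w + 2*w²)) = (2*w)*(-5 + 2*w² + 3*w) = 2*w*(-5 + 2*w² + 3*w))
f(21) - L(14) = -6/(5 + 22*21²) - 2*14*(-5 + 2*14² + 3*14) = -6/(5 + 22*441) - 2*14*(-5 + 2*196 + 42) = -6/(5 + 9702) - 2*14*(-5 + 392 + 42) = -6/9707 - 2*14*429 = -6*1/9707 - 1*12012 = -6/9707 - 12012 = -116600490/9707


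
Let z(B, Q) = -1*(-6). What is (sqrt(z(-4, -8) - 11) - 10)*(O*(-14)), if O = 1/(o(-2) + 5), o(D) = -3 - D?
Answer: 35 - 7*I*sqrt(5)/2 ≈ 35.0 - 7.8262*I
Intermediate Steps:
z(B, Q) = 6
O = 1/4 (O = 1/((-3 - 1*(-2)) + 5) = 1/((-3 + 2) + 5) = 1/(-1 + 5) = 1/4 ≈ 0.25000)
(sqrt(z(-4, -8) - 11) - 10)*(O*(-14)) = (sqrt(6 - 11) - 10)*((1/4)*(-14)) = (sqrt(-5) - 10)*(-7/2) = (I*sqrt(5) - 10)*(-7/2) = (-10 + I*sqrt(5))*(-7/2) = 35 - 7*I*sqrt(5)/2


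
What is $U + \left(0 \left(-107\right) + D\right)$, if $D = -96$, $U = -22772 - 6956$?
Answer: $-29824$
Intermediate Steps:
$U = -29728$ ($U = -22772 - 6956 = -29728$)
$U + \left(0 \left(-107\right) + D\right) = -29728 + \left(0 \left(-107\right) - 96\right) = -29728 + \left(0 - 96\right) = -29728 - 96 = -29824$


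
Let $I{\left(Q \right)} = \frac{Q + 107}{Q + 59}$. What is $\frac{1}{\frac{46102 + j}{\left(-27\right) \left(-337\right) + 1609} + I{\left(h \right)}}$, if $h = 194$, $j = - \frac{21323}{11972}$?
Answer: $\frac{32433632528}{178220739689} \approx 0.18199$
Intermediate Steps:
$j = - \frac{21323}{11972}$ ($j = \left(-21323\right) \frac{1}{11972} = - \frac{21323}{11972} \approx -1.7811$)
$I{\left(Q \right)} = \frac{107 + Q}{59 + Q}$
$\frac{1}{\frac{46102 + j}{\left(-27\right) \left(-337\right) + 1609} + I{\left(h \right)}} = \frac{1}{\frac{46102 - \frac{21323}{11972}}{\left(-27\right) \left(-337\right) + 1609} + \frac{107 + 194}{59 + 194}} = \frac{1}{\frac{551911821}{11972 \left(9099 + 1609\right)} + \frac{1}{253} \cdot 301} = \frac{1}{\frac{551911821}{11972 \cdot 10708} + \frac{1}{253} \cdot 301} = \frac{1}{\frac{551911821}{11972} \cdot \frac{1}{10708} + \frac{301}{253}} = \frac{1}{\frac{551911821}{128196176} + \frac{301}{253}} = \frac{1}{\frac{178220739689}{32433632528}} = \frac{32433632528}{178220739689}$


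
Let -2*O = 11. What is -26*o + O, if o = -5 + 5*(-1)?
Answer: 509/2 ≈ 254.50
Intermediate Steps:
O = -11/2 (O = -½*11 = -11/2 ≈ -5.5000)
o = -10 (o = -5 - 5 = -10)
-26*o + O = -26*(-10) - 11/2 = 260 - 11/2 = 509/2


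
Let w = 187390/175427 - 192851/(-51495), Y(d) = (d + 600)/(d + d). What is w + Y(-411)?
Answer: 1620664936429/353601437430 ≈ 4.5833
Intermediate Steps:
Y(d) = (600 + d)/(2*d) (Y(d) = (600 + d)/((2*d)) = (600 + d)*(1/(2*d)) = (600 + d)/(2*d))
w = 6211560061/1290516195 (w = 187390*(1/175427) - 192851*(-1/51495) = 26770/25061 + 192851/51495 = 6211560061/1290516195 ≈ 4.8132)
w + Y(-411) = 6211560061/1290516195 + (½)*(600 - 411)/(-411) = 6211560061/1290516195 + (½)*(-1/411)*189 = 6211560061/1290516195 - 63/274 = 1620664936429/353601437430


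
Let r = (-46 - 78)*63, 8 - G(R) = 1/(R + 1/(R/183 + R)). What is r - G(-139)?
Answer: -27802057116/3555247 ≈ -7820.0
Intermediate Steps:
G(R) = 8 - 1/(R + 183/(184*R)) (G(R) = 8 - 1/(R + 1/(R/183 + R)) = 8 - 1/(R + 1/(184*R/183)) = 8 - 1/(R + 183/(184*R)))
r = -7812 (r = -124*63 = -7812)
r - G(-139) = -7812 - 8*(183 - 23*(-139) + 184*(-139)²)/(183 + 184*(-139)²) = -7812 - 8*(183 + 3197 + 184*19321)/(183 + 184*19321) = -7812 - 8*(183 + 3197 + 3555064)/(183 + 3555064) = -7812 - 8*3558444/3555247 = -7812 - 1*28467552/3555247 = -7812 - 28467552/3555247 = -27802057116/3555247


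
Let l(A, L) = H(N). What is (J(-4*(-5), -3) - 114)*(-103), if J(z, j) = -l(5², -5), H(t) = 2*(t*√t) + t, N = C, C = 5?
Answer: 12257 + 1030*√5 ≈ 14560.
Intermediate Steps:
N = 5
H(t) = t + 2*t^(3/2) (H(t) = 2*t^(3/2) + t = t + 2*t^(3/2))
l(A, L) = 5 + 10*√5 (l(A, L) = 5 + 2*5^(3/2) = 5 + 2*(5*√5) = 5 + 10*√5)
J(z, j) = -5 - 10*√5 (J(z, j) = -(5 + 10*√5) = -5 - 10*√5)
(J(-4*(-5), -3) - 114)*(-103) = ((-5 - 10*√5) - 114)*(-103) = (-119 - 10*√5)*(-103) = 12257 + 1030*√5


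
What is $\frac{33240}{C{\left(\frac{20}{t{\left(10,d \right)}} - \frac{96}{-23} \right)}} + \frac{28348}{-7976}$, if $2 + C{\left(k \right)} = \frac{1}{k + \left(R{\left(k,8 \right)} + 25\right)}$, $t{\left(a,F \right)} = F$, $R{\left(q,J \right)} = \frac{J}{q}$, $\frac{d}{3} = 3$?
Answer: $- \frac{148292017178399}{8784002698} \approx -16882.0$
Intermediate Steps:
$d = 9$ ($d = 3 \cdot 3 = 9$)
$C{\left(k \right)} = -2 + \frac{1}{25 + k + \frac{8}{k}}$ ($C{\left(k \right)} = -2 + \frac{1}{k + \left(\frac{8}{k} + 25\right)} = -2 + \frac{1}{k + \left(25 + \frac{8}{k}\right)} = -2 + \frac{1}{25 + k + \frac{8}{k}}$)
$\frac{33240}{C{\left(\frac{20}{t{\left(10,d \right)}} - \frac{96}{-23} \right)}} + \frac{28348}{-7976} = \frac{33240}{\frac{1}{8 + \left(\frac{20}{9} - \frac{96}{-23}\right) \left(25 + \left(\frac{20}{9} - \frac{96}{-23}\right)\right)} \left(-16 - \left(\frac{20}{9} - \frac{96}{-23}\right) \left(49 + 2 \left(\frac{20}{9} - \frac{96}{-23}\right)\right)\right)} + \frac{28348}{-7976} = \frac{33240}{\frac{1}{8 + \left(20 \cdot \frac{1}{9} - - \frac{96}{23}\right) \left(25 + \left(20 \cdot \frac{1}{9} - - \frac{96}{23}\right)\right)} \left(-16 - \left(20 \cdot \frac{1}{9} - - \frac{96}{23}\right) \left(49 + 2 \left(20 \cdot \frac{1}{9} - - \frac{96}{23}\right)\right)\right)} + 28348 \left(- \frac{1}{7976}\right) = \frac{33240}{\frac{1}{8 + \left(\frac{20}{9} + \frac{96}{23}\right) \left(25 + \left(\frac{20}{9} + \frac{96}{23}\right)\right)} \left(-16 - \left(\frac{20}{9} + \frac{96}{23}\right) \left(49 + 2 \left(\frac{20}{9} + \frac{96}{23}\right)\right)\right)} - \frac{7087}{1994} = \frac{33240}{\frac{1}{8 + \frac{1324 \left(25 + \frac{1324}{207}\right)}{207}} \left(-16 - \frac{1324 \left(49 + 2 \cdot \frac{1324}{207}\right)}{207}\right)} - \frac{7087}{1994} = \frac{33240}{\frac{1}{8 + \frac{1324}{207} \cdot \frac{6499}{207}} \left(-16 - \frac{1324 \left(49 + \frac{2648}{207}\right)}{207}\right)} - \frac{7087}{1994} = \frac{33240}{\frac{1}{8 + \frac{8604676}{42849}} \left(-16 - \frac{1324}{207} \cdot \frac{12791}{207}\right)} - \frac{7087}{1994} = \frac{33240}{\frac{1}{\frac{8947468}{42849}} \left(-16 - \frac{16935284}{42849}\right)} - \frac{7087}{1994} = \frac{33240}{\frac{42849}{8947468} \left(- \frac{17620868}{42849}\right)} - \frac{7087}{1994} = \frac{33240}{- \frac{4405217}{2236867}} - \frac{7087}{1994} = 33240 \left(- \frac{2236867}{4405217}\right) - \frac{7087}{1994} = - \frac{74353459080}{4405217} - \frac{7087}{1994} = - \frac{148292017178399}{8784002698}$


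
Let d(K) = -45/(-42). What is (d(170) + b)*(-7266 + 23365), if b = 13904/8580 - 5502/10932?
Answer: 43815312083/1243515 ≈ 35235.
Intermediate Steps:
b = 396937/355290 (b = 13904*(1/8580) - 5502*1/10932 = 316/195 - 917/1822 = 396937/355290 ≈ 1.1172)
d(K) = 15/14 (d(K) = -45*(-1/42) = 15/14)
(d(170) + b)*(-7266 + 23365) = (15/14 + 396937/355290)*(-7266 + 23365) = (2721617/1243515)*16099 = 43815312083/1243515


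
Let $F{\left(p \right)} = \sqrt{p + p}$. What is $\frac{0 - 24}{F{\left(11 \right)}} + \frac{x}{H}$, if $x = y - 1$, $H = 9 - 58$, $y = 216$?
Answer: $- \frac{215}{49} - \frac{12 \sqrt{22}}{11} \approx -9.5046$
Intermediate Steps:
$F{\left(p \right)} = \sqrt{2} \sqrt{p}$ ($F{\left(p \right)} = \sqrt{2 p} = \sqrt{2} \sqrt{p}$)
$H = -49$ ($H = 9 - 58 = -49$)
$x = 215$ ($x = 216 - 1 = 215$)
$\frac{0 - 24}{F{\left(11 \right)}} + \frac{x}{H} = \frac{0 - 24}{\sqrt{2} \sqrt{11}} + \frac{215}{-49} = \frac{0 - 24}{\sqrt{22}} + 215 \left(- \frac{1}{49}\right) = - 24 \frac{\sqrt{22}}{22} - \frac{215}{49} = - \frac{12 \sqrt{22}}{11} - \frac{215}{49} = - \frac{215}{49} - \frac{12 \sqrt{22}}{11}$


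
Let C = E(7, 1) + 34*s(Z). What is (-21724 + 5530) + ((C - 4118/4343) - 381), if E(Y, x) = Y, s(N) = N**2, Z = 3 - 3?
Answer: -71958942/4343 ≈ -16569.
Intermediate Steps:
Z = 0
C = 7 (C = 7 + 34*0**2 = 7 + 34*0 = 7 + 0 = 7)
(-21724 + 5530) + ((C - 4118/4343) - 381) = (-21724 + 5530) + ((7 - 4118/4343) - 381) = -16194 + ((7 - 4118*1/4343) - 381) = -16194 + ((7 - 4118/4343) - 381) = -16194 + (26283/4343 - 381) = -16194 - 1628400/4343 = -71958942/4343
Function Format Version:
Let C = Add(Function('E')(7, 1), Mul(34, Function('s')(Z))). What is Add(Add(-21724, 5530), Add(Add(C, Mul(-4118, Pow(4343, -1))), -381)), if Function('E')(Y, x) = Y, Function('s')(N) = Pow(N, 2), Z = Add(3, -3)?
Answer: Rational(-71958942, 4343) ≈ -16569.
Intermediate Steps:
Z = 0
C = 7 (C = Add(7, Mul(34, Pow(0, 2))) = Add(7, Mul(34, 0)) = Add(7, 0) = 7)
Add(Add(-21724, 5530), Add(Add(C, Mul(-4118, Pow(4343, -1))), -381)) = Add(Add(-21724, 5530), Add(Add(7, Mul(-4118, Pow(4343, -1))), -381)) = Add(-16194, Add(Add(7, Mul(-4118, Rational(1, 4343))), -381)) = Add(-16194, Add(Add(7, Rational(-4118, 4343)), -381)) = Add(-16194, Add(Rational(26283, 4343), -381)) = Add(-16194, Rational(-1628400, 4343)) = Rational(-71958942, 4343)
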